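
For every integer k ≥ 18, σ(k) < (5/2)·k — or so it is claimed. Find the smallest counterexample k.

k = 24

We need the least integer k ≥ 18 for which the claim fails.
The first 6 eligible values, up to k = 23, all satisfy the conclusion.
k = 24: σ(24) = 60; 60 ≥ 60.
So k = 24 is the smallest counterexample.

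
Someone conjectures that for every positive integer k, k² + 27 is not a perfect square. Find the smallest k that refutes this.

A counterexample is any positive integer k such that k² + 27 is a perfect square; we check each in order.
For k = 1, 2 the conclusion holds.
k = 3: 3² + 27 = 36 = 6², a perfect square.
Hence k = 3 is a counterexample.

k = 3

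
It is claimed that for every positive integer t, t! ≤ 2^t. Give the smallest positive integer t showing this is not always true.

t = 4

A counterexample is any positive integer t such that t! > 2^t; we check each in order.
t = 1: t! = 1 and 2^t = 2, so 1 ≤ 2.
t = 2: t! = 2 and 2^t = 4, so 2 ≤ 4.
t = 3: t! = 6 and 2^t = 8, so 6 ≤ 8.
t = 4: t! = 24 and 2^t = 16, so 24 > 16.
So t = 4 is the smallest counterexample.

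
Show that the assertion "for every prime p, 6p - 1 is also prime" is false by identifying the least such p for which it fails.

p = 11

Check each prime p in order until 6p - 1 is not prime.
The first 4 eligible values, up to p = 7, all satisfy the conclusion.
p = 11: 6p - 1 = 65 = 5 × 13, not prime.
Hence p = 11 is a counterexample.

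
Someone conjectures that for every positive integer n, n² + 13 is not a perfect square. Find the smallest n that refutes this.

We need the least positive integer n for which n² + 13 is a perfect square.
For n = 1, 2, 3, 4, 5 the conclusion holds.
n = 6: 6² + 13 = 49 = 7², a perfect square.
Hence n = 6 is a counterexample.

n = 6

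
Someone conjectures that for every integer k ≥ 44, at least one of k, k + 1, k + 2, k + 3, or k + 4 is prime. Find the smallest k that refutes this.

The first 4 eligible values, up to k = 47, all satisfy the conclusion.
k = 48: 48 = 2 × 24; 49 = 7 × 7; 50 = 2 × 25; 51 = 3 × 17; 52 = 2 × 26 — all composite.

k = 48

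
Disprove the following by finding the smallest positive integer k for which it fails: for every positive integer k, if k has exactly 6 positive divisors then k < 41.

k = 44

The first 5 eligible values, up to k = 32, all satisfy the conclusion.
k = 44: τ(44) = 6; 44 ≥ 41.
Hence k = 44 is a counterexample.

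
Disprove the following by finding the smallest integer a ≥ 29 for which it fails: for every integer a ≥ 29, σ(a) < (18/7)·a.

a = 48

For a = 29, 30, 31, 32, …, 45, 46, 47 the conclusion holds.
a = 48: σ(48) = 124; 124 ≥ 864/7.
Hence a = 48 is a counterexample.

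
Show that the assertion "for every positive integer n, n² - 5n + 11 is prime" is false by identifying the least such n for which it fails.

n = 1: n² - 5n + 11 = 7, prime.
n = 2: n² - 5n + 11 = 5, prime.
n = 3: n² - 5n + 11 = 5, prime.
n = 4: n² - 5n + 11 = 7, prime.
n = 5: n² - 5n + 11 = 11, prime.
n = 6: n² - 5n + 11 = 17, prime.
n = 7: n² - 5n + 11 = 25 = 5 × 5, composite.

n = 7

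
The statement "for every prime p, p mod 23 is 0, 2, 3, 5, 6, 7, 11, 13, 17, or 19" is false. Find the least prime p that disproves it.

Check each prime p in order until the claim fails.
For p = 2, 3, 5, 7, 11, 13, 17, 19, 23, 29 the conclusion holds.
p = 31: 31 mod 23 = 8 — not in {0, 2, 3, 5, 6, 7, 11, 13, 17, 19}.
So p = 31 is the smallest counterexample.

p = 31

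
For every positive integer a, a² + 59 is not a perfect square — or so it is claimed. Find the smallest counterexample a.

a = 29

For a = 1, 2, 3, 4, …, 26, 27, 28 the conclusion holds.
a = 29: 29² + 59 = 900 = 30², a perfect square.
So a = 29 is the smallest counterexample.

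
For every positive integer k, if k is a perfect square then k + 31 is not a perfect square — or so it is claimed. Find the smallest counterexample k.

k = 225

Check each positive integer k in order until k is a perfect square but k + 31 is a perfect square.
For k = 1, 4, 9, 16, …, 144, 169, 196 the conclusion holds.
k = 225: 225 = 15² and 225 + 31 = 256 = 16².
Hence k = 225 is a counterexample.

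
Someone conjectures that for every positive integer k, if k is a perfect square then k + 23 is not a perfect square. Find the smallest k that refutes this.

For k = 1, 4, 9, 16, 25, 36, 49, 64, 81, 100 the conclusion holds.
k = 121: 121 = 11² and 121 + 23 = 144 = 12².

k = 121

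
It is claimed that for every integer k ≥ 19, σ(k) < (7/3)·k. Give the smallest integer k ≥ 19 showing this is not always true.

k = 24

We need the least integer k ≥ 19 for which the claim fails.
The first 5 eligible values, up to k = 23, all satisfy the conclusion.
k = 24: σ(24) = 60; 60 ≥ 56.
So k = 24 is the smallest counterexample.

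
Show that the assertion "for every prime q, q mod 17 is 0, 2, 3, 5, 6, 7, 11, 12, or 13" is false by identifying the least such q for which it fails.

For q = 2, 3, 5, 7, 11, 13, 17, 19, 23, 29 the conclusion holds.
q = 31: 31 mod 17 = 14 — not in {0, 2, 3, 5, 6, 7, 11, 12, 13}.
Hence q = 31 is a counterexample.

q = 31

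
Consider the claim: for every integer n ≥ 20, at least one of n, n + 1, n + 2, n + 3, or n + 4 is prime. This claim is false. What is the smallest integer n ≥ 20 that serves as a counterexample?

n = 24

We need the least integer n ≥ 20 for which n, n + 1, n + 2, n + 3, n + 4 are all composite.
For n = 20, 21, 22, 23 the conclusion holds.
n = 24: 24 = 2 × 12; 25 = 5 × 5; 26 = 2 × 13; 27 = 3 × 9; 28 = 2 × 14 — all composite.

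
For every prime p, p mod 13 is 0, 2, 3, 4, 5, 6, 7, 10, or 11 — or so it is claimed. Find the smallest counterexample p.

p = 47

For p = 2, 3, 5, 7, …, 37, 41, 43 the conclusion holds.
p = 47: 47 mod 13 = 8 — not in {0, 2, 3, 4, 5, 6, 7, 10, 11}.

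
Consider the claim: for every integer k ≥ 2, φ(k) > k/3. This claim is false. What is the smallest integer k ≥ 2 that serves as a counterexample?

Check each integer k ≥ 2 in order until the claim fails.
The first 4 eligible values, up to k = 5, all satisfy the conclusion.
k = 6: φ(6) = 2 and 6/3 = 2, so φ(6) ≤ 6/3.

k = 6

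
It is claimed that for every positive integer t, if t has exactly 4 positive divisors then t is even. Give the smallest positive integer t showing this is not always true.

t = 15

Check each positive integer t in order until t has exactly 4 positive divisors but t is odd.
For t = 6, 8, 10, 14 the conclusion holds.
t = 15: divisors of 15: 1, 3, 5, 15; 15 is odd.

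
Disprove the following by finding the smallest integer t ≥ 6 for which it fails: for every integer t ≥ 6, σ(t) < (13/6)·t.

t = 12

A counterexample is any integer t ≥ 6 such that the claim fails; we check each in order.
For t = 6, 7, 8, 9, 10, 11 the conclusion holds.
t = 12: σ(12) = 28; 28 ≥ 26.
Hence t = 12 is a counterexample.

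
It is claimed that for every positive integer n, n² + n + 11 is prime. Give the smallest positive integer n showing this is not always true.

n = 10

We need the least positive integer n for which n² + n + 11 is not prime.
For n = 1, 2, 3, 4, 5, 6, 7, 8, 9 the conclusion holds.
n = 10: n² + n + 11 = 121 = 11 × 11, composite.
So n = 10 is the smallest counterexample.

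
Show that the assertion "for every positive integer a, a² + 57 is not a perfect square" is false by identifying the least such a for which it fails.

We need the least positive integer a for which a² + 57 is a perfect square.
For a = 1, 2, 3, 4, 5, 6, 7 the conclusion holds.
a = 8: 8² + 57 = 121 = 11², a perfect square.
Thus a = 8 disproves the claim, and no smaller a works.

a = 8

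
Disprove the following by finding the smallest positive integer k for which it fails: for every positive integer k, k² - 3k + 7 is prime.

k = 6

Check each positive integer k in order until k² - 3k + 7 is not prime.
The first 5 eligible values, up to k = 5, all satisfy the conclusion.
k = 6: k² - 3k + 7 = 25 = 5 × 5, composite.
Thus k = 6 disproves the claim, and no smaller k works.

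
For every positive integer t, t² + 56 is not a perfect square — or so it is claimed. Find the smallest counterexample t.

A counterexample is any positive integer t such that t² + 56 is a perfect square; we check each in order.
For t = 1, 2, 3, 4 the conclusion holds.
t = 5: 5² + 56 = 81 = 9², a perfect square.
So t = 5 is the smallest counterexample.

t = 5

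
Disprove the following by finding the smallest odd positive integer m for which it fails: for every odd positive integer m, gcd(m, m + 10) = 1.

Check each odd positive integer m in order until gcd(m, m + 10) > 1.
m = 1: gcd(1, 11) = 1.
m = 3: gcd(3, 13) = 1.
m = 5: gcd(5, 15) = 5.

m = 5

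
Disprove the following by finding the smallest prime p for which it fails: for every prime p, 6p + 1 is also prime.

Check each prime p in order until 6p + 1 is not prime.
For p = 2, 3, 5, 7, 11, 13, 17 the conclusion holds.
p = 19: 6p + 1 = 115 = 5 × 23, not prime.
So p = 19 is the smallest counterexample.

p = 19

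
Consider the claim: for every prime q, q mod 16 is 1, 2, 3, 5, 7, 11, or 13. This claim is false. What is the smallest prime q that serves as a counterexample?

q = 31

We need the least prime q for which the claim fails.
For q = 2, 3, 5, 7, 11, 13, 17, 19, 23, 29 the conclusion holds.
q = 31: 31 mod 16 = 15 — not in {1, 2, 3, 5, 7, 11, 13}.
Thus q = 31 disproves the claim, and no smaller q works.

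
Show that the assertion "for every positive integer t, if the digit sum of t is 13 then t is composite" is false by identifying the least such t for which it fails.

t = 67

A counterexample is any positive integer t such that the digit sum of t is 13 but t is prime; we check each in order.
For t = 49, 58 the conclusion holds.
t = 67: digit sum 13; 67 is prime, not composite.
Thus t = 67 disproves the claim, and no smaller t works.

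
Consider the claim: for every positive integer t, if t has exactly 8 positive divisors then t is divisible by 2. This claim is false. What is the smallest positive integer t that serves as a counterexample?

For t = 24, 30, 40, 42, …, 88, 102, 104 the conclusion holds.
t = 105: τ(105) = 8; 105 mod 2 = 1.

t = 105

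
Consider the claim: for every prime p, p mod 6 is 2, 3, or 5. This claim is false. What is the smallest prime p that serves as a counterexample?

We need the least prime p for which the claim fails.
p = 2: 2 mod 6 = 2.
p = 3: 3 mod 6 = 3.
p = 5: 5 mod 6 = 5.
p = 7: 7 mod 6 = 1 — not in {2, 3, 5}.
So p = 7 is the smallest counterexample.

p = 7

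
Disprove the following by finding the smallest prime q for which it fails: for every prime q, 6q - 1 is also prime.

We need the least prime q for which 6q - 1 is not prime.
For q = 2, 3, 5, 7 the conclusion holds.
q = 11: 6q - 1 = 65 = 5 × 13, not prime.

q = 11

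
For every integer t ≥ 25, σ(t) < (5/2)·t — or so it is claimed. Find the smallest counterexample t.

t = 36

Check each integer t ≥ 25 in order until the claim fails.
For t = 25, 26, 27, 28, …, 33, 34, 35 the conclusion holds.
t = 36: σ(36) = 91; 91 ≥ 90.
Hence t = 36 is a counterexample.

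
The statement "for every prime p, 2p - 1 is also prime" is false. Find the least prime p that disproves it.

p = 5

A counterexample is any prime p such that 2p - 1 is not prime; we check each in order.
p = 2: 2p - 1 = 3, prime.
p = 3: 2p - 1 = 5, prime.
p = 5: 2p - 1 = 9 = 3 × 3, not prime.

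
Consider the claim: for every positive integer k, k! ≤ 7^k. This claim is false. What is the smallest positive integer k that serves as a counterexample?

k = 17

We need the least positive integer k for which k! > 7^k.
The first 16 eligible values, up to k = 16, all satisfy the conclusion.
k = 17: k! = 355687428096000 and 7^k = 232630513987207, so 355687428096000 > 232630513987207.
So k = 17 is the smallest counterexample.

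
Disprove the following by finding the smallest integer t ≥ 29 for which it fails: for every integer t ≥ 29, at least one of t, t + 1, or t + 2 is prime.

We need the least integer t ≥ 29 for which t, t + 1, t + 2 are all composite.
For t = 29, 30, 31 the conclusion holds.
t = 32: 32 = 2 × 16; 33 = 3 × 11; 34 = 2 × 17 — all composite.

t = 32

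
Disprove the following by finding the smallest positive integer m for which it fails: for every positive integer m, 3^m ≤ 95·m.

m = 6

We need the least positive integer m for which 3^m > 95·m.
m = 1: 3^m = 3 and 95·m = 95, so 3 ≤ 95.
m = 2: 3^m = 9 and 95·m = 190, so 9 ≤ 190.
m = 3: 3^m = 27 and 95·m = 285, so 27 ≤ 285.
m = 4: 3^m = 81 and 95·m = 380, so 81 ≤ 380.
m = 5: 3^m = 243 and 95·m = 475, so 243 ≤ 475.
m = 6: 3^m = 729 and 95·m = 570, so 729 > 570.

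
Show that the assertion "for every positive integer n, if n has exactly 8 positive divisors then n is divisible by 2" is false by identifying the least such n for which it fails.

We need the least positive integer n for which n has exactly 8 positive divisors but n is not divisible by 2.
For n = 24, 30, 40, 42, …, 88, 102, 104 the conclusion holds.
n = 105: τ(105) = 8; 105 mod 2 = 1.

n = 105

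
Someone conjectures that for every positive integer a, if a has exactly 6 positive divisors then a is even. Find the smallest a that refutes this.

a = 45

We need the least positive integer a for which a has exactly 6 positive divisors but a is odd.
The first 6 eligible values, up to a = 44, all satisfy the conclusion.
a = 45: divisors of 45: 1, 3, 5, 9, 15, 45; 45 is odd.
Hence a = 45 is a counterexample.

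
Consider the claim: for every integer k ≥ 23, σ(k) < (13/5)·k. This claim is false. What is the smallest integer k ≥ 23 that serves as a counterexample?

A counterexample is any integer k ≥ 23 such that the claim fails; we check each in order.
The first 37 eligible values, up to k = 59, all satisfy the conclusion.
k = 60: σ(60) = 168; 168 ≥ 156.

k = 60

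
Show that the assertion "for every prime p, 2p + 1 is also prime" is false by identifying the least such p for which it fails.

Check each prime p in order until 2p + 1 is not prime.
p = 2: 2p + 1 = 5, prime.
p = 3: 2p + 1 = 7, prime.
p = 5: 2p + 1 = 11, prime.
p = 7: 2p + 1 = 15 = 3 × 5, not prime.

p = 7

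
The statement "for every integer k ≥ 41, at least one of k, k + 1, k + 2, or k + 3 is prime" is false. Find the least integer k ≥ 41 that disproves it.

k = 48

A counterexample is any integer k ≥ 41 such that k, k + 1, k + 2, k + 3 are all composite; we check each in order.
The first 7 eligible values, up to k = 47, all satisfy the conclusion.
k = 48: 48 = 2 × 24; 49 = 7 × 7; 50 = 2 × 25; 51 = 3 × 17 — all composite.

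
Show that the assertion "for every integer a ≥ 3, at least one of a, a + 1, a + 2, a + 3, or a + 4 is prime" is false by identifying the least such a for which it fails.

We need the least integer a ≥ 3 for which a, a + 1, a + 2, a + 3, a + 4 are all composite.
For a = 3, 4, 5, 6, …, 21, 22, 23 the conclusion holds.
a = 24: 24 = 2 × 12; 25 = 5 × 5; 26 = 2 × 13; 27 = 3 × 9; 28 = 2 × 14 — all composite.
Hence a = 24 is a counterexample.

a = 24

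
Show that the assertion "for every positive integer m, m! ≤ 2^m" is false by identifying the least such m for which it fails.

m = 4

For m = 1, 2, 3 the conclusion holds.
m = 4: m! = 24 and 2^m = 16, so 24 > 16.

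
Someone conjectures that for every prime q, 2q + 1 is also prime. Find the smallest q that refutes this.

A counterexample is any prime q such that 2q + 1 is not prime; we check each in order.
q = 2: 2q + 1 = 5, prime.
q = 3: 2q + 1 = 7, prime.
q = 5: 2q + 1 = 11, prime.
q = 7: 2q + 1 = 15 = 3 × 5, not prime.

q = 7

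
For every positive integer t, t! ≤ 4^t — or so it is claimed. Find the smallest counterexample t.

t = 9

A counterexample is any positive integer t such that t! > 4^t; we check each in order.
The first 8 eligible values, up to t = 8, all satisfy the conclusion.
t = 9: t! = 362880 and 4^t = 262144, so 362880 > 262144.
So t = 9 is the smallest counterexample.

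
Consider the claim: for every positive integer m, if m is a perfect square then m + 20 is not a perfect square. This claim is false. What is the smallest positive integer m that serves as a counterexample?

m = 1: 1 + 20 = 21, not a perfect square.
m = 4: 4 + 20 = 24, not a perfect square.
m = 9: 9 + 20 = 29, not a perfect square.
m = 16: 16 = 4² and 16 + 20 = 36 = 6².
Hence m = 16 is a counterexample.

m = 16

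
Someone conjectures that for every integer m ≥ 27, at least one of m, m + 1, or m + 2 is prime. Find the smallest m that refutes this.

m = 27: 29 is prime.
m = 28: 29 is prime.
m = 29: 29 is prime.
m = 30: 31 is prime.
m = 31: 31 is prime.
m = 32: 32 = 2 × 16; 33 = 3 × 11; 34 = 2 × 17 — all composite.
Hence m = 32 is a counterexample.

m = 32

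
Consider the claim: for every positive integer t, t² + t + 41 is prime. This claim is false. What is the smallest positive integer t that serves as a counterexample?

A counterexample is any positive integer t such that t² + t + 41 is not prime; we check each in order.
The first 39 eligible values, up to t = 39, all satisfy the conclusion.
t = 40: t² + t + 41 = 1681 = 41 × 41, composite.
So t = 40 is the smallest counterexample.

t = 40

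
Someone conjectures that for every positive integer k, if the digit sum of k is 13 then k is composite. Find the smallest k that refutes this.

k = 67

k = 49: digit sum 13; 49 is composite.
k = 58: digit sum 13; 58 is composite.
k = 67: digit sum 13; 67 is prime, not composite.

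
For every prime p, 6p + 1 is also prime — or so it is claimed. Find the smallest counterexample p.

p = 19

For p = 2, 3, 5, 7, 11, 13, 17 the conclusion holds.
p = 19: 6p + 1 = 115 = 5 × 23, not prime.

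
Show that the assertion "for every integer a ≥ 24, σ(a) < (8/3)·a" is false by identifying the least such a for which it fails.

a = 60

A counterexample is any integer a ≥ 24 such that the claim fails; we check each in order.
For a = 24, 25, 26, 27, …, 57, 58, 59 the conclusion holds.
a = 60: σ(60) = 168; 168 ≥ 160.
Hence a = 60 is a counterexample.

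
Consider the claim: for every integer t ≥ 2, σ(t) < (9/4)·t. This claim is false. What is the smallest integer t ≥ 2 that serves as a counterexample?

t = 12

A counterexample is any integer t ≥ 2 such that the claim fails; we check each in order.
The first 10 eligible values, up to t = 11, all satisfy the conclusion.
t = 12: σ(12) = 28; 28 ≥ 27.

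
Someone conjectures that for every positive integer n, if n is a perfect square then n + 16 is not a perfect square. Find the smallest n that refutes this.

n = 9

Check each positive integer n in order until n is a perfect square but n + 16 is a perfect square.
For n = 1, 4 the conclusion holds.
n = 9: 9 = 3² and 9 + 16 = 25 = 5².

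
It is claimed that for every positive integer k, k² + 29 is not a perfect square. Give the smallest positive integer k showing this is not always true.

We need the least positive integer k for which k² + 29 is a perfect square.
The first 13 eligible values, up to k = 13, all satisfy the conclusion.
k = 14: 14² + 29 = 225 = 15², a perfect square.
Hence k = 14 is a counterexample.

k = 14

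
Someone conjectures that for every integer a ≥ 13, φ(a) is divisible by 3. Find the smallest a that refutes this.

We need the least integer a ≥ 13 for which φ(a) is not divisible by 3.
For a = 13, 14 the conclusion holds.
a = 15: φ(15) = 8; 8 mod 3 = 2.
Hence a = 15 is a counterexample.

a = 15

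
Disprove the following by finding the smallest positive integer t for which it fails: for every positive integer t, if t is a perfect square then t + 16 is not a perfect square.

t = 1: 1 + 16 = 17, not a perfect square.
t = 4: 4 + 16 = 20, not a perfect square.
t = 9: 9 = 3² and 9 + 16 = 25 = 5².
Thus t = 9 disproves the claim, and no smaller t works.

t = 9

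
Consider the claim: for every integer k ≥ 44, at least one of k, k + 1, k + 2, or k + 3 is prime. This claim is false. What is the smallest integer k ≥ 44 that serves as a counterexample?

A counterexample is any integer k ≥ 44 such that k, k + 1, k + 2, k + 3 are all composite; we check each in order.
The first 4 eligible values, up to k = 47, all satisfy the conclusion.
k = 48: 48 = 2 × 24; 49 = 7 × 7; 50 = 2 × 25; 51 = 3 × 17 — all composite.
So k = 48 is the smallest counterexample.

k = 48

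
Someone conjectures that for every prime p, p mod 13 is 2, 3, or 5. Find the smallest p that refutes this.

p = 7

We need the least prime p for which the claim fails.
p = 2: 2 mod 13 = 2.
p = 3: 3 mod 13 = 3.
p = 5: 5 mod 13 = 5.
p = 7: 7 mod 13 = 7 — not in {2, 3, 5}.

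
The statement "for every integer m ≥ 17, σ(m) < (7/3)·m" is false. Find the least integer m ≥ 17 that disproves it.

m = 24

m = 17: σ(17) = 18; 18 < 119/3.
m = 18: σ(18) = 39; 39 < 42.
m = 19: σ(19) = 20; 20 < 133/3.
m = 20: σ(20) = 42; 42 < 140/3.
m = 21: σ(21) = 32; 32 < 49.
m = 22: σ(22) = 36; 36 < 154/3.
m = 23: σ(23) = 24; 24 < 161/3.
m = 24: σ(24) = 60; 60 ≥ 56.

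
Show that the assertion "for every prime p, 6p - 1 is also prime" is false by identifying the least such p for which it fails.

A counterexample is any prime p such that 6p - 1 is not prime; we check each in order.
The first 4 eligible values, up to p = 7, all satisfy the conclusion.
p = 11: 6p - 1 = 65 = 5 × 13, not prime.
So p = 11 is the smallest counterexample.

p = 11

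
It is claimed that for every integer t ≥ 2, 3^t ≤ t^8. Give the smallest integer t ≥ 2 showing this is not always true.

t = 23

For t = 2, 3, 4, 5, …, 20, 21, 22 the conclusion holds.
t = 23: 3^t = 94143178827 and t^8 = 78310985281, so 94143178827 > 78310985281.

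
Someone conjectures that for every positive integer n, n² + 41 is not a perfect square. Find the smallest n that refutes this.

A counterexample is any positive integer n such that n² + 41 is a perfect square; we check each in order.
For n = 1, 2, 3, 4, …, 17, 18, 19 the conclusion holds.
n = 20: 20² + 41 = 441 = 21², a perfect square.
Thus n = 20 disproves the claim, and no smaller n works.

n = 20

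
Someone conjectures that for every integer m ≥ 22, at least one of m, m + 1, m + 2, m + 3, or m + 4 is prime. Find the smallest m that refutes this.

m = 24

A counterexample is any integer m ≥ 22 such that m, m + 1, m + 2, m + 3, m + 4 are all composite; we check each in order.
m = 22: 23 is prime.
m = 23: 23 is prime.
m = 24: 24 = 2 × 12; 25 = 5 × 5; 26 = 2 × 13; 27 = 3 × 9; 28 = 2 × 14 — all composite.
Thus m = 24 disproves the claim, and no smaller m works.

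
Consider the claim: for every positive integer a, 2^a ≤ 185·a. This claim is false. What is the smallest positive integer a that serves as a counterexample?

Check each positive integer a in order until 2^a > 185·a.
For a = 1, 2, 3, 4, 5, 6, 7, 8, 9, 10 the conclusion holds.
a = 11: 2^a = 2048 and 185·a = 2035, so 2048 > 2035.
Hence a = 11 is a counterexample.

a = 11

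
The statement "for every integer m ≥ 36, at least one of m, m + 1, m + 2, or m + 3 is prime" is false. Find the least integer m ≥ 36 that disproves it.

The first 12 eligible values, up to m = 47, all satisfy the conclusion.
m = 48: 48 = 2 × 24; 49 = 7 × 7; 50 = 2 × 25; 51 = 3 × 17 — all composite.
Thus m = 48 disproves the claim, and no smaller m works.

m = 48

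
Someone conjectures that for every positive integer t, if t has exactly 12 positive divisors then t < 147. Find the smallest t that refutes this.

t = 150

A counterexample is any positive integer t such that t has exactly 12 positive divisors but the claim fails; we check each in order.
For t = 60, 72, 84, 90, 96, 108, 126, 132, 140 the conclusion holds.
t = 150: τ(150) = 12; 150 ≥ 147.
So t = 150 is the smallest counterexample.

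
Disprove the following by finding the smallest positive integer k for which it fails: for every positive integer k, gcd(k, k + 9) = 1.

k = 3

Check each positive integer k in order until gcd(k, k + 9) > 1.
For k = 1, 2 the conclusion holds.
k = 3: gcd(3, 12) = 3.
Hence k = 3 is a counterexample.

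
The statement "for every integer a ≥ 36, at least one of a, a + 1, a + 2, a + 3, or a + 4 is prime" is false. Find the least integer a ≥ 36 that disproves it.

For a = 36, 37, 38, 39, …, 45, 46, 47 the conclusion holds.
a = 48: 48 = 2 × 24; 49 = 7 × 7; 50 = 2 × 25; 51 = 3 × 17; 52 = 2 × 26 — all composite.

a = 48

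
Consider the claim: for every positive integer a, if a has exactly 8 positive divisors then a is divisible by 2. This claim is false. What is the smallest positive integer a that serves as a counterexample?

A counterexample is any positive integer a such that a has exactly 8 positive divisors but a is not divisible by 2; we check each in order.
For a = 24, 30, 40, 42, …, 88, 102, 104 the conclusion holds.
a = 105: τ(105) = 8; 105 mod 2 = 1.
So a = 105 is the smallest counterexample.

a = 105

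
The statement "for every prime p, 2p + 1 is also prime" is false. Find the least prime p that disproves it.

p = 7

We need the least prime p for which 2p + 1 is not prime.
p = 2: 2p + 1 = 5, prime.
p = 3: 2p + 1 = 7, prime.
p = 5: 2p + 1 = 11, prime.
p = 7: 2p + 1 = 15 = 3 × 5, not prime.
Thus p = 7 disproves the claim, and no smaller p works.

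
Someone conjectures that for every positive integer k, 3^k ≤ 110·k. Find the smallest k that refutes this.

k = 6

The first 5 eligible values, up to k = 5, all satisfy the conclusion.
k = 6: 3^k = 729 and 110·k = 660, so 729 > 660.
So k = 6 is the smallest counterexample.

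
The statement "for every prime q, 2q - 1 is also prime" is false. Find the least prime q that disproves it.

q = 5

We need the least prime q for which 2q - 1 is not prime.
For q = 2, 3 the conclusion holds.
q = 5: 2q - 1 = 9 = 3 × 3, not prime.
So q = 5 is the smallest counterexample.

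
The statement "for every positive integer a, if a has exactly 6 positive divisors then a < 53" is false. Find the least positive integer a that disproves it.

For a = 12, 18, 20, 28, 32, 44, 45, 50, 52 the conclusion holds.
a = 63: τ(63) = 6; 63 ≥ 53.
Hence a = 63 is a counterexample.

a = 63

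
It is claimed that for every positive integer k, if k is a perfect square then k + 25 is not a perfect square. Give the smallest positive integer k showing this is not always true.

k = 144

The first 11 eligible values, up to k = 121, all satisfy the conclusion.
k = 144: 144 = 12² and 144 + 25 = 169 = 13².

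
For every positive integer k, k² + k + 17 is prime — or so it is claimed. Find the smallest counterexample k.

We need the least positive integer k for which k² + k + 17 is not prime.
The first 15 eligible values, up to k = 15, all satisfy the conclusion.
k = 16: k² + k + 17 = 289 = 17 × 17, composite.
So k = 16 is the smallest counterexample.

k = 16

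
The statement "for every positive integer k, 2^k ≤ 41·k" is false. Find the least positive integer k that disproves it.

k = 9

The first 8 eligible values, up to k = 8, all satisfy the conclusion.
k = 9: 2^k = 512 and 41·k = 369, so 512 > 369.
Thus k = 9 disproves the claim, and no smaller k works.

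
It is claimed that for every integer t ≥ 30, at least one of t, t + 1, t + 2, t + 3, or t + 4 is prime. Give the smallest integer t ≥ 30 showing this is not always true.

A counterexample is any integer t ≥ 30 such that t, t + 1, t + 2, t + 3, t + 4 are all composite; we check each in order.
t = 30: 31 is prime.
t = 31: 31 is prime.
t = 32: 32 = 2 × 16; 33 = 3 × 11; 34 = 2 × 17; 35 = 5 × 7; 36 = 2 × 18 — all composite.
Hence t = 32 is a counterexample.

t = 32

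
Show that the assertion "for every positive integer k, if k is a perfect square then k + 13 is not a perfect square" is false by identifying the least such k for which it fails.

k = 36

We need the least positive integer k for which k is a perfect square but k + 13 is a perfect square.
For k = 1, 4, 9, 16, 25 the conclusion holds.
k = 36: 36 = 6² and 36 + 13 = 49 = 7².
So k = 36 is the smallest counterexample.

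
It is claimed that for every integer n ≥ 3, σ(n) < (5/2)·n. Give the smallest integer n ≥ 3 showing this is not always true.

n = 24

For n = 3, 4, 5, 6, …, 21, 22, 23 the conclusion holds.
n = 24: σ(24) = 60; 60 ≥ 60.
Thus n = 24 disproves the claim, and no smaller n works.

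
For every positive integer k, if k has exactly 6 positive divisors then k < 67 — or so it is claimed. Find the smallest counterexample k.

k = 68

A counterexample is any positive integer k such that k has exactly 6 positive divisors but the claim fails; we check each in order.
The first 10 eligible values, up to k = 63, all satisfy the conclusion.
k = 68: τ(68) = 6; 68 ≥ 67.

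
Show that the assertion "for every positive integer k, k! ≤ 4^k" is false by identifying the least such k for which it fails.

k = 9

Check each positive integer k in order until k! > 4^k.
k = 1: k! = 1 and 4^k = 4, so 1 ≤ 4.
k = 2: k! = 2 and 4^k = 16, so 2 ≤ 16.
k = 3: k! = 6 and 4^k = 64, so 6 ≤ 64.
k = 4: k! = 24 and 4^k = 256, so 24 ≤ 256.
k = 5: k! = 120 and 4^k = 1024, so 120 ≤ 1024.
k = 6: k! = 720 and 4^k = 4096, so 720 ≤ 4096.
k = 7: k! = 5040 and 4^k = 16384, so 5040 ≤ 16384.
k = 8: k! = 40320 and 4^k = 65536, so 40320 ≤ 65536.
k = 9: k! = 362880 and 4^k = 262144, so 362880 > 262144.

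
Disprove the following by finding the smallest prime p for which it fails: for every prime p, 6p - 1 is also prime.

p = 11

A counterexample is any prime p such that 6p - 1 is not prime; we check each in order.
For p = 2, 3, 5, 7 the conclusion holds.
p = 11: 6p - 1 = 65 = 5 × 13, not prime.
Thus p = 11 disproves the claim, and no smaller p works.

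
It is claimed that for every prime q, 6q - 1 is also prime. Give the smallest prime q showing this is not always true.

q = 11

Check each prime q in order until 6q - 1 is not prime.
q = 2: 6q - 1 = 11, prime.
q = 3: 6q - 1 = 17, prime.
q = 5: 6q - 1 = 29, prime.
q = 7: 6q - 1 = 41, prime.
q = 11: 6q - 1 = 65 = 5 × 13, not prime.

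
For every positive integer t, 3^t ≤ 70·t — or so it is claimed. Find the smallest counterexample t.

t = 1: 3^t = 3 and 70·t = 70, so 3 ≤ 70.
t = 2: 3^t = 9 and 70·t = 140, so 9 ≤ 140.
t = 3: 3^t = 27 and 70·t = 210, so 27 ≤ 210.
t = 4: 3^t = 81 and 70·t = 280, so 81 ≤ 280.
t = 5: 3^t = 243 and 70·t = 350, so 243 ≤ 350.
t = 6: 3^t = 729 and 70·t = 420, so 729 > 420.

t = 6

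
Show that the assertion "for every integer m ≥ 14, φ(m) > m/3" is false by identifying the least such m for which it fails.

m = 18

A counterexample is any integer m ≥ 14 such that the claim fails; we check each in order.
m = 14: φ(14) = 6 and 14/3 = 14/3, so φ(14) > 14/3.
m = 15: φ(15) = 8 and 15/3 = 5, so φ(15) > 15/3.
m = 16: φ(16) = 8 and 16/3 = 16/3, so φ(16) > 16/3.
m = 17: φ(17) = 16 and 17/3 = 17/3, so φ(17) > 17/3.
m = 18: φ(18) = 6 and 18/3 = 6, so φ(18) ≤ 18/3.
So m = 18 is the smallest counterexample.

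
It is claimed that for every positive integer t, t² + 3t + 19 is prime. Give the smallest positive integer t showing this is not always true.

t = 15

The first 14 eligible values, up to t = 14, all satisfy the conclusion.
t = 15: t² + 3t + 19 = 289 = 17 × 17, composite.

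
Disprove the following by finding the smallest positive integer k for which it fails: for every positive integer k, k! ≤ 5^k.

k = 12

We need the least positive integer k for which k! > 5^k.
For k = 1, 2, 3, 4, …, 9, 10, 11 the conclusion holds.
k = 12: k! = 479001600 and 5^k = 244140625, so 479001600 > 244140625.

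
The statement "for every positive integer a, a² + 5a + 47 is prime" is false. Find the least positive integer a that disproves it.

a = 38

Check each positive integer a in order until a² + 5a + 47 is not prime.
For a = 1, 2, 3, 4, …, 35, 36, 37 the conclusion holds.
a = 38: a² + 5a + 47 = 1681 = 41 × 41, composite.
Thus a = 38 disproves the claim, and no smaller a works.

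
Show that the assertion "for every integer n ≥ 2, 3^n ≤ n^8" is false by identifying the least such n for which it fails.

n = 23

For n = 2, 3, 4, 5, …, 20, 21, 22 the conclusion holds.
n = 23: 3^n = 94143178827 and n^8 = 78310985281, so 94143178827 > 78310985281.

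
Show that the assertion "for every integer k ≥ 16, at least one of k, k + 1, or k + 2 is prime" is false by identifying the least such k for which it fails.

k = 20

We need the least integer k ≥ 16 for which k, k + 1, k + 2 are all composite.
The first 4 eligible values, up to k = 19, all satisfy the conclusion.
k = 20: 20 = 2 × 10; 21 = 3 × 7; 22 = 2 × 11 — all composite.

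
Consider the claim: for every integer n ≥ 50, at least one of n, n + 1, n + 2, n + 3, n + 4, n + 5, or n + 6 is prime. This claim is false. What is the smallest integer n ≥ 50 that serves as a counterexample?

n = 90

For n = 50, 51, 52, 53, …, 87, 88, 89 the conclusion holds.
n = 90: 90 = 2 × 45; 91 = 7 × 13; 92 = 2 × 46; 93 = 3 × 31; 94 = 2 × 47; 95 = 5 × 19; 96 = 2 × 48 — all composite.
So n = 90 is the smallest counterexample.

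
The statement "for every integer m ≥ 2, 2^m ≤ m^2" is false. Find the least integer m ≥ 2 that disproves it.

Check each integer m ≥ 2 in order until 2^m > m^2.
m = 2: 2^m = 4 and m^2 = 4, so 4 ≤ 4.
m = 3: 2^m = 8 and m^2 = 9, so 8 ≤ 9.
m = 4: 2^m = 16 and m^2 = 16, so 16 ≤ 16.
m = 5: 2^m = 32 and m^2 = 25, so 32 > 25.
So m = 5 is the smallest counterexample.

m = 5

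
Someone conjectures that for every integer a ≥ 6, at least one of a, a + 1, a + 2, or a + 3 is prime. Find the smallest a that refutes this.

We need the least integer a ≥ 6 for which a, a + 1, a + 2, a + 3 are all composite.
For a = 6, 7, 8, 9, …, 21, 22, 23 the conclusion holds.
a = 24: 24 = 2 × 12; 25 = 5 × 5; 26 = 2 × 13; 27 = 3 × 9 — all composite.
So a = 24 is the smallest counterexample.

a = 24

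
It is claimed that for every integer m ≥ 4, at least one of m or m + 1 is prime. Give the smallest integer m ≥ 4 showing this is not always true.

A counterexample is any integer m ≥ 4 such that m, m + 1 are both composite; we check each in order.
For m = 4, 5, 6, 7 the conclusion holds.
m = 8: 8 = 2 × 4; 9 = 3 × 3 — both composite.

m = 8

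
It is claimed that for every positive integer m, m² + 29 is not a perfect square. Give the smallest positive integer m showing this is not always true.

m = 14

We need the least positive integer m for which m² + 29 is a perfect square.
The first 13 eligible values, up to m = 13, all satisfy the conclusion.
m = 14: 14² + 29 = 225 = 15², a perfect square.
Hence m = 14 is a counterexample.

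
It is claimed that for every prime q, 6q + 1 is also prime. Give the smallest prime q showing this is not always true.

q = 2: 6q + 1 = 13, prime.
q = 3: 6q + 1 = 19, prime.
q = 5: 6q + 1 = 31, prime.
q = 7: 6q + 1 = 43, prime.
q = 11: 6q + 1 = 67, prime.
q = 13: 6q + 1 = 79, prime.
q = 17: 6q + 1 = 103, prime.
q = 19: 6q + 1 = 115 = 5 × 23, not prime.
So q = 19 is the smallest counterexample.

q = 19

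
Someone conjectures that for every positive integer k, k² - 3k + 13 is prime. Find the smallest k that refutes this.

For k = 1, 2, 3, 4, …, 9, 10, 11 the conclusion holds.
k = 12: k² - 3k + 13 = 121 = 11 × 11, composite.

k = 12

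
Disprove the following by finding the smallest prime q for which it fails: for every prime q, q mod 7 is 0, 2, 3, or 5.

We need the least prime q for which the claim fails.
For q = 2, 3, 5, 7 the conclusion holds.
q = 11: 11 mod 7 = 4 — not in {0, 2, 3, 5}.

q = 11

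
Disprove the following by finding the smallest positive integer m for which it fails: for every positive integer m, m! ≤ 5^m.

m = 12

Check each positive integer m in order until m! > 5^m.
The first 11 eligible values, up to m = 11, all satisfy the conclusion.
m = 12: m! = 479001600 and 5^m = 244140625, so 479001600 > 244140625.
Hence m = 12 is a counterexample.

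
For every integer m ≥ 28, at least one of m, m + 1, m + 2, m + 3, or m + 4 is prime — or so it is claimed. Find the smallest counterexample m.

m = 32

A counterexample is any integer m ≥ 28 such that m, m + 1, m + 2, m + 3, m + 4 are all composite; we check each in order.
m = 28: 29 is prime.
m = 29: 29 is prime.
m = 30: 31 is prime.
m = 31: 31 is prime.
m = 32: 32 = 2 × 16; 33 = 3 × 11; 34 = 2 × 17; 35 = 5 × 7; 36 = 2 × 18 — all composite.
So m = 32 is the smallest counterexample.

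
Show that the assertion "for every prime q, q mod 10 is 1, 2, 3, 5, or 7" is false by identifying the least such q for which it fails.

q = 19

For q = 2, 3, 5, 7, 11, 13, 17 the conclusion holds.
q = 19: 19 mod 10 = 9 — not in {1, 2, 3, 5, 7}.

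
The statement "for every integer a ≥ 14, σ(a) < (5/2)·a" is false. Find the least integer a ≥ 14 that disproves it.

We need the least integer a ≥ 14 for which the claim fails.
For a = 14, 15, 16, 17, 18, 19, 20, 21, 22, 23 the conclusion holds.
a = 24: σ(24) = 60; 60 ≥ 60.
So a = 24 is the smallest counterexample.

a = 24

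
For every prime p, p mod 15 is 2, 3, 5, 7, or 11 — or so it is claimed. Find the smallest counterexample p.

p = 2: 2 mod 15 = 2.
p = 3: 3 mod 15 = 3.
p = 5: 5 mod 15 = 5.
p = 7: 7 mod 15 = 7.
p = 11: 11 mod 15 = 11.
p = 13: 13 mod 15 = 13 — not in {2, 3, 5, 7, 11}.
Thus p = 13 disproves the claim, and no smaller p works.

p = 13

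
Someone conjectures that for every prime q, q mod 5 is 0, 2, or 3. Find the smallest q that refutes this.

Check each prime q in order until the claim fails.
q = 2: 2 mod 5 = 2.
q = 3: 3 mod 5 = 3.
q = 5: 5 mod 5 = 0.
q = 7: 7 mod 5 = 2.
q = 11: 11 mod 5 = 1 — not in {0, 2, 3}.
Hence q = 11 is a counterexample.

q = 11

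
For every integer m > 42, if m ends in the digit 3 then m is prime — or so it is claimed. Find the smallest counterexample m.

m = 63

For m = 43, 53 the conclusion holds.
m = 63: 63 ends in 3; 63 = 3 × 21, composite.
Thus m = 63 disproves the claim, and no smaller m works.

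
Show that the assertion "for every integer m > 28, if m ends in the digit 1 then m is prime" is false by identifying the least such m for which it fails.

m = 51

Check each integer m > 28 in order until m ends in the digit 1 but m is not prime.
For m = 31, 41 the conclusion holds.
m = 51: 51 ends in 1; 51 = 3 × 17, composite.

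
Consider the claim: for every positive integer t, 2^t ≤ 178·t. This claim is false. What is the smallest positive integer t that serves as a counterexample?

t = 11

For t = 1, 2, 3, 4, 5, 6, 7, 8, 9, 10 the conclusion holds.
t = 11: 2^t = 2048 and 178·t = 1958, so 2048 > 1958.
Thus t = 11 disproves the claim, and no smaller t works.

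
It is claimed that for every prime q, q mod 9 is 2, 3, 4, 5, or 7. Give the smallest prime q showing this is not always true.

We need the least prime q for which the claim fails.
The first 6 eligible values, up to q = 13, all satisfy the conclusion.
q = 17: 17 mod 9 = 8 — not in {2, 3, 4, 5, 7}.
Hence q = 17 is a counterexample.

q = 17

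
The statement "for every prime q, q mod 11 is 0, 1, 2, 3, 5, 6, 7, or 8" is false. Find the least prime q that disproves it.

Check each prime q in order until the claim fails.
The first 10 eligible values, up to q = 29, all satisfy the conclusion.
q = 31: 31 mod 11 = 9 — not in {0, 1, 2, 3, 5, 6, 7, 8}.
Thus q = 31 disproves the claim, and no smaller q works.

q = 31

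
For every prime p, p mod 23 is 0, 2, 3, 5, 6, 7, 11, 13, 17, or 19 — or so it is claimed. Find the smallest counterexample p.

p = 31

For p = 2, 3, 5, 7, 11, 13, 17, 19, 23, 29 the conclusion holds.
p = 31: 31 mod 23 = 8 — not in {0, 2, 3, 5, 6, 7, 11, 13, 17, 19}.
Thus p = 31 disproves the claim, and no smaller p works.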